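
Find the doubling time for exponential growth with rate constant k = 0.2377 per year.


Exponential growth: P(t) = P₀ e^(0.2377t). Set P(t)/P₀ = 2: e^(0.2377t) = 2.
Solve: t = ln(2)/0.2377 ≈ 2.92 years.


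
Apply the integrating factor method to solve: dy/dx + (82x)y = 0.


P(x) = 82x ⇒ μ = e^(41x²).
Q(x) = 0 so μ y is constant: y = Ce^(-41x²).


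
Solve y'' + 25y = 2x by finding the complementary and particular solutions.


Homogeneous: r² + 25 = 0 ⇒ r = ±5i, y_h = C₁cos(5x) + C₂sin(5x).
Polynomial forcing; try y_p = Ax + B. Then y_p'' + 25 y_p = 25(Ax + B) = 2x, so B = 0 and A = 2/25.
General solution: y = C₁cos(5x) + C₂sin(5x) + (2/25)x.


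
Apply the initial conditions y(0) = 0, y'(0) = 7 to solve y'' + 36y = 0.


Characteristic roots of r² + 36 = 0 are ±6i, so y = C₁cos(6x) + C₂sin(6x).
Apply y(0) = 0: C₁ = 0. Differentiate and apply y'(0) = 7: 6·C₂ = 7, so C₂ = 7/6.
Particular solution: y = (7/6)sin(6x).


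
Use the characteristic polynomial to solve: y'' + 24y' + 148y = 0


Characteristic equation: r² + 24r + 148 = 0.
Discriminant is negative; roots r = -12 ± 2i (complex conjugate pair).
General solution uses e^(α x)(C₁ cos(β x) + C₂ sin(β x)): y = e^(-12x)(C₁cos(2x) + C₂sin(2x)).


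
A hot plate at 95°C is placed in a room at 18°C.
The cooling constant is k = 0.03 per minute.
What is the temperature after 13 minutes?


Newton's law: dT/dt = -k(T - T_a) has solution T(t) = T_a + (T₀ - T_a)e^(-kt).
Plug in T_a = 18, T₀ = 95, k = 0.03, t = 13: T(13) = 18 + (77)e^(-0.39) ≈ 70.1°C.


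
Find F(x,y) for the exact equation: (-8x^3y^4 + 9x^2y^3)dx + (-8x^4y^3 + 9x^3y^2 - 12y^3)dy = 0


Check exactness: ∂M/∂y = -32x^3y^3 + 27x^2y^2 and ∂N/∂x = -32x^3y^3 + 27x^2y^2; equal, so the equation is exact.
Integrate M with respect to x (treating y as constant): ∫M dx = -2x^4y^4 + 3x^3y^3 + h(y).
Differentiate w.r.t. y and set equal to N: the x-dependent terms already match, leaving h'(y) = -12y^3. Integrate: h(y) = -3y^4.
So F(x,y) = -2x^4y^4 + 3x^3y^3 - 3y^4.
General solution: -2x^4y^4 + 3x^3y^3 - 3y^4 = C.


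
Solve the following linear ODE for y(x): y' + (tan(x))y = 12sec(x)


P(x) = tan(x) ⇒ μ = e^(∫tan(x)dx) = sec(x).
(sec(x) y)' = 12sec²(x) ⇒ sec(x) y = 12tan(x) + C.
Multiply by cos(x): y = 12sin(x) + C·cos(x).


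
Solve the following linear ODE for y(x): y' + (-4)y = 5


P(x) = -4 ⇒ μ = e^(-4x).
(μ y)' = 5e^(-4x) ⇒ μ y = -(5/4)e^(-4x) + C.
Divide by μ: y = -5/4 + Ce^(4x).


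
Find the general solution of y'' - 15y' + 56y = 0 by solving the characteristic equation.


Characteristic equation: r² - 15r + 56 = 0.
Factor: (r - 8)(r - 7) = 0 ⇒ r = 8, 7 (distinct real).
General solution: y = C₁e^(8x) + C₂e^(7x).


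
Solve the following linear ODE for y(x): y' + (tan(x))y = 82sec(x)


P(x) = tan(x) ⇒ μ = e^(∫tan(x)dx) = sec(x).
(sec(x) y)' = 82sec²(x) ⇒ sec(x) y = 82tan(x) + C.
Multiply by cos(x): y = 82sin(x) + C·cos(x).


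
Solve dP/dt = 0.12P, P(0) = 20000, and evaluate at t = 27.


The ODE dP/dt = 0.12P has solution P(t) = P(0)e^(0.12t).
Substitute P(0) = 20000 and t = 27: P(27) = 20000 e^(3.24) ≈ 510674.


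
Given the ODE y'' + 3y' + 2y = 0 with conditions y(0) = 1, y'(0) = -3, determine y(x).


Characteristic roots of r² + 3r + 2 = 0 are -2, -1.
General solution y = c₁ e^(-2x) + c₂ e^(-x).
Apply y(0) = 1: c₁ + c₂ = 1. Apply y'(0) = -3: -2 c₁ - 1 c₂ = -3.
Solve: c₁ = 2, c₂ = -1.
Particular solution: y = 2e^(-2x) - e^(-x).


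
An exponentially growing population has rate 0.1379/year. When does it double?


Exponential growth: P(t) = P₀ e^(0.1379t). Set P(t)/P₀ = 2: e^(0.1379t) = 2.
Solve: t = ln(2)/0.1379 ≈ 5.03 years.


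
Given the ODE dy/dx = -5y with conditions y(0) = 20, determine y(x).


General solution of y' = -5y is y = Ce^(-5x).
Apply y(0) = 20: C = 20.
Particular solution: y = 20e^(-5x).


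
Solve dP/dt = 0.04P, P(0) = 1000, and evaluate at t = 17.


The ODE dP/dt = 0.04P has solution P(t) = P(0)e^(0.04t).
Substitute P(0) = 1000 and t = 17: P(17) = 1000 e^(0.68) ≈ 1974.


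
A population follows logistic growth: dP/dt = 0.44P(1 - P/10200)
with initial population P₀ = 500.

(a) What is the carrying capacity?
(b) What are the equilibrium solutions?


Logistic ODE dP/dt = 0.44P(1 - P/10200) has equilibria where dP/dt = 0, i.e. P = 0 or P = 10200.
The coefficient (1 - P/K) = 0 when P = K, identifying K = 10200 as the carrying capacity.
(a) K = 10200; (b) equilibria P = 0 and P = 10200.


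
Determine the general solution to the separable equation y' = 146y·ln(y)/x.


Separate: dy/[y ln(y)] = 146 dx/x.
Substitute u = ln(y): du/u = 146 dx/x.
Integrate: ln|ln(y)| = 146ln|x| + C₀, hence ln(y) = C·x^146.


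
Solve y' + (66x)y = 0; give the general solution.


P(x) = 66x ⇒ μ = e^(33x²).
Q(x) = 0 so μ y is constant: y = Ce^(-33x²).


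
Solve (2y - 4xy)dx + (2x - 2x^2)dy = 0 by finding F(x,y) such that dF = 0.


Check exactness: ∂M/∂y = 2 - 4x and ∂N/∂x = 2 - 4x; equal, so the equation is exact.
Integrate M with respect to x (treating y as constant): ∫M dx = 2xy - 2x^2y + h(y).
Differentiate w.r.t. y and set equal to N: all terms match, so h'(y) = 0 and h is a constant absorbed into C.
General solution: 2xy - 2x^2y = C.


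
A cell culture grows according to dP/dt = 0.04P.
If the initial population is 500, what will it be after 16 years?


The ODE dP/dt = 0.04P has solution P(t) = P(0)e^(0.04t).
Substitute P(0) = 500 and t = 16: P(16) = 500 e^(0.64) ≈ 948.


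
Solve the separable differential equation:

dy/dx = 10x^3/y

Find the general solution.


Separate variables: y dy = 10x^3 dx.
Integrate both sides: y²/2 = (5/2)x^4 + C₀.
Multiply by 2: y² = 5x^4 + C.


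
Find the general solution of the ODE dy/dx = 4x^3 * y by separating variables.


Separate variables: dy/y = 4x^3 dx.
Integrate: ln|y| = x^4 + C₀.
Exponentiate: y = Ce^(x^4).


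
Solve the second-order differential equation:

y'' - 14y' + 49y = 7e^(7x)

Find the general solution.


Characteristic polynomial (r - 7)² = 0; repeated root r = 7.
y_h = (C₁ + C₂x)e^(7x). Forcing matches the repeated root (resonance), so try y_p = Ax² e^(7x).
Substitute and solve for A: 2A = 7, so A = 7/2.
General solution: y = (C₁ + C₂x + (7/2)x²)e^(7x).


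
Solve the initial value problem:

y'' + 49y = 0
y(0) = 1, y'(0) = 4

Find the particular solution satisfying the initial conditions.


Characteristic roots of r² + 49 = 0 are ±7i, so y = C₁cos(7x) + C₂sin(7x).
Apply y(0) = 1: C₁ = 1. Differentiate and apply y'(0) = 4: 7·C₂ = 4, so C₂ = 4/7.
Particular solution: y = cos(7x) + (4/7)sin(7x).


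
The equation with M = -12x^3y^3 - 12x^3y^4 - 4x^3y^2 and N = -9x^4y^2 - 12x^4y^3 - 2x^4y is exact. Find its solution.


Check exactness: ∂M/∂y = -36x^3y^2 - 48x^3y^3 - 8x^3y and ∂N/∂x = -36x^3y^2 - 48x^3y^3 - 8x^3y; equal, so the equation is exact.
Integrate M with respect to x (treating y as constant): ∫M dx = -3x^4y^3 - 3x^4y^4 - x^4y^2 + h(y).
Differentiate w.r.t. y and set equal to N: all terms match, so h'(y) = 0 and h is a constant absorbed into C.
General solution: -3x^4y^3 - 3x^4y^4 - x^4y^2 = C.


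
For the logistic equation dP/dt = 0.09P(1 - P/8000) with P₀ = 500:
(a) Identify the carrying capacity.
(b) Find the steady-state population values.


Logistic ODE dP/dt = 0.09P(1 - P/8000) has equilibria where dP/dt = 0, i.e. P = 0 or P = 8000.
The coefficient (1 - P/K) = 0 when P = K, identifying K = 8000 as the carrying capacity.
(a) K = 8000; (b) equilibria P = 0 and P = 8000.


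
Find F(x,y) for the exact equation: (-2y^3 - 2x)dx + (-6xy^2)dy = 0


Check exactness: ∂M/∂y = -6y^2 and ∂N/∂x = -6y^2; equal, so the equation is exact.
Integrate M with respect to x (treating y as constant): ∫M dx = -2xy^3 - x^2 + h(y).
Differentiate w.r.t. y and set equal to N: all terms match, so h'(y) = 0 and h is a constant absorbed into C.
General solution: -2xy^3 - x^2 = C.


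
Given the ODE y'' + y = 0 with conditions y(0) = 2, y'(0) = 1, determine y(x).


Characteristic roots of r² + 1 = 0 are ±1i, so y = C₁cos(x) + C₂sin(x).
Apply y(0) = 2: C₁ = 2. Differentiate and apply y'(0) = 1: 1·C₂ = 1, so C₂ = 1.
Particular solution: y = 2cos(x) + sin(x).


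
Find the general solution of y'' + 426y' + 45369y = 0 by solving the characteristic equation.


Characteristic equation: r² + 426r + 45369 = 0, i.e. (r + 213)² = 0.
Repeated root r = -213; include an x factor for the second linearly independent solution.
General solution: y = (C₁ + C₂x)e^(-213x).


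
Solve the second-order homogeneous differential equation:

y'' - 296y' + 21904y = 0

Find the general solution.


Characteristic equation: r² - 296r + 21904 = 0, i.e. (r - 148)² = 0.
Repeated root r = 148; include an x factor for the second linearly independent solution.
General solution: y = (C₁ + C₂x)e^(148x).


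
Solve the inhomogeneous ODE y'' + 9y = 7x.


Homogeneous: r² + 9 = 0 ⇒ r = ±3i, y_h = C₁cos(3x) + C₂sin(3x).
Polynomial forcing; try y_p = Ax + B. Then y_p'' + 9 y_p = 9(Ax + B) = 7x, so B = 0 and A = 7/9.
General solution: y = C₁cos(3x) + C₂sin(3x) + (7/9)x.


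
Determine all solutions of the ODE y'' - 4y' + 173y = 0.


Characteristic equation: r² - 4r + 173 = 0.
Discriminant is negative; roots r = 2 ± 13i (complex conjugate pair).
General solution uses e^(α x)(C₁ cos(β x) + C₂ sin(β x)): y = e^(2x)(C₁cos(13x) + C₂sin(13x)).


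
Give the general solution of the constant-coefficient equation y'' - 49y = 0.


Characteristic equation: r² - 49 = 0.
Factor: (r + 7)(r - 7) = 0 ⇒ r = -7, 7 (distinct real).
General solution: y = C₁e^(-7x) + C₂e^(7x).


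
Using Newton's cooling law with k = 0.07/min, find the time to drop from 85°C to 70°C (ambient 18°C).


From T(t) = T_a + (T₀ - T_a)e^(-kt), set T(t) = 70:
(70 - 18) / (85 - 18) = e^(-0.07t), so t = -ln(0.776)/0.07 ≈ 3.6 minutes.


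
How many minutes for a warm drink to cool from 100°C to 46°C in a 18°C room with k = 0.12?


From T(t) = T_a + (T₀ - T_a)e^(-kt), set T(t) = 46:
(46 - 18) / (100 - 18) = e^(-0.12t), so t = -ln(0.341)/0.12 ≈ 9.0 minutes.


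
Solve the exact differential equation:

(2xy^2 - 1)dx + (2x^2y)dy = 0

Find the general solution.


Check exactness: ∂M/∂y = 4xy and ∂N/∂x = 4xy; equal, so the equation is exact.
Integrate M with respect to x (treating y as constant): ∫M dx = x^2y^2 - x + h(y).
Differentiate w.r.t. y and set equal to N: all terms match, so h'(y) = 0 and h is a constant absorbed into C.
General solution: x^2y^2 - x = C.


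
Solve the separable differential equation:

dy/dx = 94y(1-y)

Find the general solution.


Separate: dy/[y(1-y)] = 94 dx.
Partial fractions: 1/[y(1-y)] = 1/y + 1/(1-y).
Integrate: ln|y/(1-y)| = 94x + C₀.
Solve for y: y = 1/(1 + Ce^(-94x)).


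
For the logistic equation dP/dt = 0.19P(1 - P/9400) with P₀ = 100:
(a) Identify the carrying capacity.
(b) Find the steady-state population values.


Logistic ODE dP/dt = 0.19P(1 - P/9400) has equilibria where dP/dt = 0, i.e. P = 0 or P = 9400.
The coefficient (1 - P/K) = 0 when P = K, identifying K = 9400 as the carrying capacity.
(a) K = 9400; (b) equilibria P = 0 and P = 9400.


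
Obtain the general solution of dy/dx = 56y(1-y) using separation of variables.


Separate: dy/[y(1-y)] = 56 dx.
Partial fractions: 1/[y(1-y)] = 1/y + 1/(1-y).
Integrate: ln|y/(1-y)| = 56x + C₀.
Solve for y: y = 1/(1 + Ce^(-56x)).


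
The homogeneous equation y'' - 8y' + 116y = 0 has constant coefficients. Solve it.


Characteristic equation: r² - 8r + 116 = 0.
Discriminant is negative; roots r = 4 ± 10i (complex conjugate pair).
General solution uses e^(α x)(C₁ cos(β x) + C₂ sin(β x)): y = e^(4x)(C₁cos(10x) + C₂sin(10x)).


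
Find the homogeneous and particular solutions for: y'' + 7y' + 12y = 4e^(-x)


Characteristic roots of r² + 7r + 12 = 0 are -3, -4.
y_h = C₁e^(-3x) + C₂e^(-4x).
Forcing exponent -1 is not a characteristic root; try y_p = Ae^(-x).
Substitute: A·(1 + (7)·-1 + (12)) = A·6 = 4, so A = 2/3.
General solution: y = C₁e^(-3x) + C₂e^(-4x) + (2/3)e^(-x).


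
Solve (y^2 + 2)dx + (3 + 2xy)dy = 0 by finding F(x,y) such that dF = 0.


Check exactness: ∂M/∂y = 2y and ∂N/∂x = 2y; equal, so the equation is exact.
Integrate M with respect to x (treating y as constant): ∫M dx = xy^2 + 2x + h(y).
Differentiate w.r.t. y and set equal to N: the x-dependent terms already match, leaving h'(y) = 3. Integrate: h(y) = 3y.
So F(x,y) = 3y + xy^2 + 2x.
General solution: 3y + xy^2 + 2x = C.


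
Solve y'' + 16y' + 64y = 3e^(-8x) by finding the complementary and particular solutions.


Characteristic polynomial (r + 8)² = 0; repeated root r = -8.
y_h = (C₁ + C₂x)e^(-8x). Forcing matches the repeated root (resonance), so try y_p = Ax² e^(-8x).
Substitute and solve for A: 2A = 3, so A = 3/2.
General solution: y = (C₁ + C₂x + (3/2)x²)e^(-8x).


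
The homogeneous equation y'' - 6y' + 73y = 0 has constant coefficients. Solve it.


Characteristic equation: r² - 6r + 73 = 0.
Discriminant is negative; roots r = 3 ± 8i (complex conjugate pair).
General solution uses e^(α x)(C₁ cos(β x) + C₂ sin(β x)): y = e^(3x)(C₁cos(8x) + C₂sin(8x)).


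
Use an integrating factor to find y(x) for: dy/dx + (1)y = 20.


P(x) = 1, Q(x) = 20; integrating factor μ = e^(x).
(μ y)' = 20e^(x) ⇒ μ y = 20e^(x) + C.
Divide by μ: y = 20 + Ce^(-x).


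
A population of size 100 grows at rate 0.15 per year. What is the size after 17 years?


The ODE dP/dt = 0.15P has solution P(t) = P(0)e^(0.15t).
Substitute P(0) = 100 and t = 17: P(17) = 100 e^(2.55) ≈ 1281.


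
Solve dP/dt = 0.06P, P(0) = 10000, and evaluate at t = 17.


The ODE dP/dt = 0.06P has solution P(t) = P(0)e^(0.06t).
Substitute P(0) = 10000 and t = 17: P(17) = 10000 e^(1.02) ≈ 27732.


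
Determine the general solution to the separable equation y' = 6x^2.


Integrate both sides with respect to x: y = ∫ 6x^2 dx = 2x^3 + C.


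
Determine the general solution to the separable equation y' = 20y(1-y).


Separate: dy/[y(1-y)] = 20 dx.
Partial fractions: 1/[y(1-y)] = 1/y + 1/(1-y).
Integrate: ln|y/(1-y)| = 20x + C₀.
Solve for y: y = 1/(1 + Ce^(-20x)).


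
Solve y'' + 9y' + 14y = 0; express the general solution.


Characteristic equation: r² + 9r + 14 = 0.
Factor: (r + 7)(r + 2) = 0 ⇒ r = -7, -2 (distinct real).
General solution: y = C₁e^(-7x) + C₂e^(-2x).


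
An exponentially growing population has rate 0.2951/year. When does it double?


Exponential growth: P(t) = P₀ e^(0.2951t). Set P(t)/P₀ = 2: e^(0.2951t) = 2.
Solve: t = ln(2)/0.2951 ≈ 2.35 years.


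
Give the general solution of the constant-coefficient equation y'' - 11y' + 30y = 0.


Characteristic equation: r² - 11r + 30 = 0.
Factor: (r - 6)(r - 5) = 0 ⇒ r = 6, 5 (distinct real).
General solution: y = C₁e^(6x) + C₂e^(5x).


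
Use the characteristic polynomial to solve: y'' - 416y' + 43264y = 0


Characteristic equation: r² - 416r + 43264 = 0, i.e. (r - 208)² = 0.
Repeated root r = 208; include an x factor for the second linearly independent solution.
General solution: y = (C₁ + C₂x)e^(208x).


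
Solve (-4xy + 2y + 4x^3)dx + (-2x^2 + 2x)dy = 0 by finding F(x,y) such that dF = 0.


Check exactness: ∂M/∂y = -4x + 2 and ∂N/∂x = -4x + 2; equal, so the equation is exact.
Integrate M with respect to x (treating y as constant): ∫M dx = -2x^2y + 2xy + x^4 + h(y).
Differentiate w.r.t. y and set equal to N: all terms match, so h'(y) = 0 and h is a constant absorbed into C.
General solution: -2x^2y + 2xy + x^4 = C.


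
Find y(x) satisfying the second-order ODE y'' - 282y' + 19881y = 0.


Characteristic equation: r² - 282r + 19881 = 0, i.e. (r - 141)² = 0.
Repeated root r = 141; include an x factor for the second linearly independent solution.
General solution: y = (C₁ + C₂x)e^(141x).


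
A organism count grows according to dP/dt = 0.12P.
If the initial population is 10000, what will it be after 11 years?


The ODE dP/dt = 0.12P has solution P(t) = P(0)e^(0.12t).
Substitute P(0) = 10000 and t = 11: P(11) = 10000 e^(1.32) ≈ 37434.


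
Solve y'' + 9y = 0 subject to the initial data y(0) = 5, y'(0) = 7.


Characteristic roots of r² + 9 = 0 are ±3i, so y = C₁cos(3x) + C₂sin(3x).
Apply y(0) = 5: C₁ = 5. Differentiate and apply y'(0) = 7: 3·C₂ = 7, so C₂ = 7/3.
Particular solution: y = 5cos(3x) + (7/3)sin(3x).


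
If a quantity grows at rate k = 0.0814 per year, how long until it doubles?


Exponential growth: P(t) = P₀ e^(0.0814t). Set P(t)/P₀ = 2: e^(0.0814t) = 2.
Solve: t = ln(2)/0.0814 ≈ 8.52 years.


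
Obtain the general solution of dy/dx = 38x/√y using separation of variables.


Separate: √y dy = 38x dx.
Integrate: (2/3)y^(3/2) = 19x² + C.


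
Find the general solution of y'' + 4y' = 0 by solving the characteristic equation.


Characteristic equation: r² + 4r = 0.
Factor: (r + 4)(r - 0) = 0 ⇒ r = -4, 0 (distinct real).
General solution: y = C₁e^(-4x) + C₂.


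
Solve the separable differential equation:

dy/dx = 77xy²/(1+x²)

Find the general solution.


Separate: dy/y² = 77x/(1+x²) dx.
Integrate LHS: ∫ dy/y² = -1/y.
Integrate RHS via u = 1+x²: (77/2)ln(1+x²) + C.
Result: -1/y = (77/2)ln(1+x²) + C.


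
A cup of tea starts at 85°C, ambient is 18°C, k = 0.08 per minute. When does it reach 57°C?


From T(t) = T_a + (T₀ - T_a)e^(-kt), set T(t) = 57:
(57 - 18) / (85 - 18) = e^(-0.08t), so t = -ln(0.582)/0.08 ≈ 6.8 minutes.


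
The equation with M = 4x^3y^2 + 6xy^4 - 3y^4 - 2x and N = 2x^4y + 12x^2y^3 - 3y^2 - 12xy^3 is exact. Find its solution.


Check exactness: ∂M/∂y = 8x^3y + 24xy^3 - 12y^3 and ∂N/∂x = 8x^3y + 24xy^3 - 12y^3; equal, so the equation is exact.
Integrate M with respect to x (treating y as constant): ∫M dx = x^4y^2 + 3x^2y^4 - 3xy^4 - x^2 + h(y).
Differentiate w.r.t. y and set equal to N: the x-dependent terms already match, leaving h'(y) = -3y^2. Integrate: h(y) = -y^3.
So F(x,y) = x^4y^2 + 3x^2y^4 - y^3 - 3xy^4 - x^2.
General solution: x^4y^2 + 3x^2y^4 - y^3 - 3xy^4 - x^2 = C.


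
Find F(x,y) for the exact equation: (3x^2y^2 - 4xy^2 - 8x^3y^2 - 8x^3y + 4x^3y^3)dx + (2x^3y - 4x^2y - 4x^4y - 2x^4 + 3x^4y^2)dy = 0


Check exactness: ∂M/∂y = 6x^2y - 8xy - 16x^3y - 8x^3 + 12x^3y^2 and ∂N/∂x = 6x^2y - 8xy - 16x^3y - 8x^3 + 12x^3y^2; equal, so the equation is exact.
Integrate M with respect to x (treating y as constant): ∫M dx = x^3y^2 - 2x^2y^2 - 2x^4y^2 - 2x^4y + x^4y^3 + h(y).
Differentiate w.r.t. y and set equal to N: all terms match, so h'(y) = 0 and h is a constant absorbed into C.
General solution: x^3y^2 - 2x^2y^2 - 2x^4y^2 - 2x^4y + x^4y^3 = C.


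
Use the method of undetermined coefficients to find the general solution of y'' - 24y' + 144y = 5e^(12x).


Characteristic polynomial (r - 12)² = 0; repeated root r = 12.
y_h = (C₁ + C₂x)e^(12x). Forcing matches the repeated root (resonance), so try y_p = Ax² e^(12x).
Substitute and solve for A: 2A = 5, so A = 5/2.
General solution: y = (C₁ + C₂x + (5/2)x²)e^(12x).


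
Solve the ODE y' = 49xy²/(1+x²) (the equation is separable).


Separate: dy/y² = 49x/(1+x²) dx.
Integrate LHS: ∫ dy/y² = -1/y.
Integrate RHS via u = 1+x²: (49/2)ln(1+x²) + C.
Result: -1/y = (49/2)ln(1+x²) + C.


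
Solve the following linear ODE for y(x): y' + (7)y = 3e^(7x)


P(x) = 7 ⇒ μ = e^(7x).
(μ y)' = 3e^(14x) ⇒ μ y = (3/14)e^(14x) + C.
Divide by μ: y = (3/14)e^(7x) + Ce^(-7x).


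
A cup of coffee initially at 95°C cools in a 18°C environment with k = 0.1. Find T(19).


Newton's law: dT/dt = -k(T - T_a) has solution T(t) = T_a + (T₀ - T_a)e^(-kt).
Plug in T_a = 18, T₀ = 95, k = 0.1, t = 19: T(19) = 18 + (77)e^(-1.90) ≈ 29.5°C.


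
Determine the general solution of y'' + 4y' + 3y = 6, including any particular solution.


Characteristic roots of r² + 4r + 3 = 0 are -3, -1.
y_h = C₁e^(-3x) + C₂e^(-x).
Constant forcing; try y_p = A. Then 3A = 6 ⇒ A = 2.
General solution: y = C₁e^(-3x) + C₂e^(-x) + 2.


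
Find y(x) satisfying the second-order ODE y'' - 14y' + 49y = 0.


Characteristic equation: r² - 14r + 49 = 0, i.e. (r - 7)² = 0.
Repeated root r = 7; include an x factor for the second linearly independent solution.
General solution: y = (C₁ + C₂x)e^(7x).


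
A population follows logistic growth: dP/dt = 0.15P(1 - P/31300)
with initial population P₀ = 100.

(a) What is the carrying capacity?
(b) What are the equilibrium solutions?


Logistic ODE dP/dt = 0.15P(1 - P/31300) has equilibria where dP/dt = 0, i.e. P = 0 or P = 31300.
The coefficient (1 - P/K) = 0 when P = K, identifying K = 31300 as the carrying capacity.
(a) K = 31300; (b) equilibria P = 0 and P = 31300.


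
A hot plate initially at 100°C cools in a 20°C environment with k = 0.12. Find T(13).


Newton's law: dT/dt = -k(T - T_a) has solution T(t) = T_a + (T₀ - T_a)e^(-kt).
Plug in T_a = 20, T₀ = 100, k = 0.12, t = 13: T(13) = 20 + (80)e^(-1.56) ≈ 36.8°C.


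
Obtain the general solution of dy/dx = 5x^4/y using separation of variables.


Separate variables: y dy = 5x^4 dx.
Integrate both sides: y²/2 = x^5 + C₀.
Multiply by 2: y² = 2x^5 + C.


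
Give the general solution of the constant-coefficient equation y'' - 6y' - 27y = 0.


Characteristic equation: r² - 6r - 27 = 0.
Factor: (r - 9)(r + 3) = 0 ⇒ r = 9, -3 (distinct real).
General solution: y = C₁e^(9x) + C₂e^(-3x).


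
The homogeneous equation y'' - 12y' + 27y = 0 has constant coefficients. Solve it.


Characteristic equation: r² - 12r + 27 = 0.
Factor: (r - 3)(r - 9) = 0 ⇒ r = 3, 9 (distinct real).
General solution: y = C₁e^(3x) + C₂e^(9x).


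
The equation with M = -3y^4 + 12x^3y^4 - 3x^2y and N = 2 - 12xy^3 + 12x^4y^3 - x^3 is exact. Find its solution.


Check exactness: ∂M/∂y = -12y^3 + 48x^3y^3 - 3x^2 and ∂N/∂x = -12y^3 + 48x^3y^3 - 3x^2; equal, so the equation is exact.
Integrate M with respect to x (treating y as constant): ∫M dx = -3xy^4 + 3x^4y^4 - x^3y + h(y).
Differentiate w.r.t. y and set equal to N: the x-dependent terms already match, leaving h'(y) = 2. Integrate: h(y) = 2y.
So F(x,y) = 2y - 3xy^4 + 3x^4y^4 - x^3y.
General solution: 2y - 3xy^4 + 3x^4y^4 - x^3y = C.


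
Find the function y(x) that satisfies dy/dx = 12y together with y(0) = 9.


General solution of y' = 12y is y = Ce^(12x).
Apply y(0) = 9: C = 9.
Particular solution: y = 9e^(12x).


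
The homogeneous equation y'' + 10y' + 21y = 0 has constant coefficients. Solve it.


Characteristic equation: r² + 10r + 21 = 0.
Factor: (r + 7)(r + 3) = 0 ⇒ r = -7, -3 (distinct real).
General solution: y = C₁e^(-7x) + C₂e^(-3x).


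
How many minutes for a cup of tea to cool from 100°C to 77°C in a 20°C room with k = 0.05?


From T(t) = T_a + (T₀ - T_a)e^(-kt), set T(t) = 77:
(77 - 20) / (100 - 20) = e^(-0.05t), so t = -ln(0.713)/0.05 ≈ 6.8 minutes.


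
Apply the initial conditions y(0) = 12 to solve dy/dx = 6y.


General solution of y' = 6y is y = Ce^(6x).
Apply y(0) = 12: C = 12.
Particular solution: y = 12e^(6x).


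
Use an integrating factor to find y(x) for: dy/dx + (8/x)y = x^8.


P(x) = 8/x ⇒ μ = x^8.
(x^8 y)' = x^16 ⇒ x^8 y = x^17/(17) + C.
Solve for y: y = (1/17)x^9 + C/x^8.


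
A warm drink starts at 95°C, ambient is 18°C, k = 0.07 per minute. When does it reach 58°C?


From T(t) = T_a + (T₀ - T_a)e^(-kt), set T(t) = 58:
(58 - 18) / (95 - 18) = e^(-0.07t), so t = -ln(0.519)/0.07 ≈ 9.4 minutes.


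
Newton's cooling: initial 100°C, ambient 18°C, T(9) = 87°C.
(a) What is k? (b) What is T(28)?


Newton's law: T(t) = T_a + (T₀ - T_a)e^(-kt).
(a) Use T(9) = 87: (87 - 18)/(100 - 18) = e^(-k·9), so k = -ln(0.841)/9 ≈ 0.0192.
(b) Apply k to t = 28: T(28) = 18 + (82)e^(-0.537) ≈ 65.9°C.


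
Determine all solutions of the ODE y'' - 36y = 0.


Characteristic equation: r² - 36 = 0.
Factor: (r - 6)(r + 6) = 0 ⇒ r = 6, -6 (distinct real).
General solution: y = C₁e^(6x) + C₂e^(-6x).


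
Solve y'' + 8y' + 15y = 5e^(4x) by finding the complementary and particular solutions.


Characteristic roots of r² + 8r + 15 = 0 are -5, -3.
y_h = C₁e^(-5x) + C₂e^(-3x).
Forcing exponent 4 is not a characteristic root; try y_p = Ae^(4x).
Substitute: A·(16 + (8)·4 + (15)) = A·63 = 5, so A = 5/63.
General solution: y = C₁e^(-5x) + C₂e^(-3x) + (5/63)e^(4x).


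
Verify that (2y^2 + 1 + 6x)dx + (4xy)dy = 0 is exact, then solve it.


Check exactness: ∂M/∂y = 4y and ∂N/∂x = 4y; equal, so the equation is exact.
Integrate M with respect to x (treating y as constant): ∫M dx = 2xy^2 + x + 3x^2 + h(y).
Differentiate w.r.t. y and set equal to N: all terms match, so h'(y) = 0 and h is a constant absorbed into C.
General solution: 2xy^2 + x + 3x^2 = C.


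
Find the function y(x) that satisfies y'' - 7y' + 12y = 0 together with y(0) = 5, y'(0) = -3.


Characteristic roots of r² - 7r + 12 = 0 are 3, 4.
General solution y = c₁ e^(3x) + c₂ e^(4x).
Apply y(0) = 5: c₁ + c₂ = 5. Apply y'(0) = -3: 3 c₁ + 4 c₂ = -3.
Solve: c₁ = 23, c₂ = -18.
Particular solution: y = 23e^(3x) - 18e^(4x).


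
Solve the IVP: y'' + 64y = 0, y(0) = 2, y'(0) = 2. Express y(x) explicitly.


Characteristic roots of r² + 64 = 0 are ±8i, so y = C₁cos(8x) + C₂sin(8x).
Apply y(0) = 2: C₁ = 2. Differentiate and apply y'(0) = 2: 8·C₂ = 2, so C₂ = 1/4.
Particular solution: y = 2cos(8x) + (1/4)sin(8x).


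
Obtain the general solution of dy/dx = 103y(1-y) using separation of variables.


Separate: dy/[y(1-y)] = 103 dx.
Partial fractions: 1/[y(1-y)] = 1/y + 1/(1-y).
Integrate: ln|y/(1-y)| = 103x + C₀.
Solve for y: y = 1/(1 + Ce^(-103x)).


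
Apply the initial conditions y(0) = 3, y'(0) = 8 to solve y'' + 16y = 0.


Characteristic roots of r² + 16 = 0 are ±4i, so y = C₁cos(4x) + C₂sin(4x).
Apply y(0) = 3: C₁ = 3. Differentiate and apply y'(0) = 8: 4·C₂ = 8, so C₂ = 2.
Particular solution: y = 3cos(4x) + 2sin(4x).


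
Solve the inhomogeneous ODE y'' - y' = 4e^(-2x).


Characteristic roots of r² - r = 0 are 1, 0.
y_h = C₁e^(x) + C₂.
Forcing exponent -2 is not a characteristic root; try y_p = Ae^(-2x).
Substitute: A·(4 + (-1)·-2 + (0)) = A·6 = 4, so A = 2/3.
General solution: y = C₁e^(x) + C₂ + (2/3)e^(-2x).


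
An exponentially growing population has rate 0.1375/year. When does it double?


Exponential growth: P(t) = P₀ e^(0.1375t). Set P(t)/P₀ = 2: e^(0.1375t) = 2.
Solve: t = ln(2)/0.1375 ≈ 5.04 years.


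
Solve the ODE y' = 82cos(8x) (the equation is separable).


g(y) = 1, so integrate directly: y = ∫ 82cos(8x) dx = (41/4)sin(8x) + C.


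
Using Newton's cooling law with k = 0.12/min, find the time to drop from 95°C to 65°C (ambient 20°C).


From T(t) = T_a + (T₀ - T_a)e^(-kt), set T(t) = 65:
(65 - 20) / (95 - 20) = e^(-0.12t), so t = -ln(0.600)/0.12 ≈ 4.3 minutes.


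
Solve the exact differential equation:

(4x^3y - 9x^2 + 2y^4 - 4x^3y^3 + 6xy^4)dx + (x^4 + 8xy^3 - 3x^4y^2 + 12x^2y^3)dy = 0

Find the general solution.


Check exactness: ∂M/∂y = 4x^3 + 8y^3 - 12x^3y^2 + 24xy^3 and ∂N/∂x = 4x^3 + 8y^3 - 12x^3y^2 + 24xy^3; equal, so the equation is exact.
Integrate M with respect to x (treating y as constant): ∫M dx = x^4y - 3x^3 + 2xy^4 - x^4y^3 + 3x^2y^4 + h(y).
Differentiate w.r.t. y and set equal to N: all terms match, so h'(y) = 0 and h is a constant absorbed into C.
General solution: x^4y - 3x^3 + 2xy^4 - x^4y^3 + 3x^2y^4 = C.


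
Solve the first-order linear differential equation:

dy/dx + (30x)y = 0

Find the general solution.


P(x) = 30x ⇒ μ = e^(15x²).
Q(x) = 0 so μ y is constant: y = Ce^(-15x²).


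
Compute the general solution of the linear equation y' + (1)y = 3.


P(x) = 1, Q(x) = 3; integrating factor μ = e^(x).
(μ y)' = 3e^(x) ⇒ μ y = 3e^(x) + C.
Divide by μ: y = 3 + Ce^(-x).


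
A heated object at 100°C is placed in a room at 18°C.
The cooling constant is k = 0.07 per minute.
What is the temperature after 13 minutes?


Newton's law: dT/dt = -k(T - T_a) has solution T(t) = T_a + (T₀ - T_a)e^(-kt).
Plug in T_a = 18, T₀ = 100, k = 0.07, t = 13: T(13) = 18 + (82)e^(-0.91) ≈ 51.0°C.


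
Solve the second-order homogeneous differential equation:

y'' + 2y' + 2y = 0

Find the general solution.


Characteristic equation: r² + 2r + 2 = 0.
Discriminant is negative; roots r = -1 ± 1i (complex conjugate pair).
General solution uses e^(α x)(C₁ cos(β x) + C₂ sin(β x)): y = e^(-x)(C₁cos(x) + C₂sin(x)).


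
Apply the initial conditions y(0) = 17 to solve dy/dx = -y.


General solution of y' = -y is y = Ce^(-x).
Apply y(0) = 17: C = 17.
Particular solution: y = 17e^(-x).


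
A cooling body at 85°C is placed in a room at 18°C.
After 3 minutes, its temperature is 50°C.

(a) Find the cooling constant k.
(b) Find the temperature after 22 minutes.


Newton's law: T(t) = T_a + (T₀ - T_a)e^(-kt).
(a) Use T(3) = 50: (50 - 18)/(85 - 18) = e^(-k·3), so k = -ln(0.478)/3 ≈ 0.2463.
(b) Apply k to t = 22: T(22) = 18 + (67)e^(-5.419) ≈ 18.3°C.


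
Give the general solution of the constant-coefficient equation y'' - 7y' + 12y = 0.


Characteristic equation: r² - 7r + 12 = 0.
Factor: (r - 3)(r - 4) = 0 ⇒ r = 3, 4 (distinct real).
General solution: y = C₁e^(3x) + C₂e^(4x).


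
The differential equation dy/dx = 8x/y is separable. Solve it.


Separate variables: y dy = 8x dx.
Integrate both sides: y²/2 = 4x^2 + C₀.
Multiply by 2: y² = 8x^2 + C.


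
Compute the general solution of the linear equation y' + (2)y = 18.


P(x) = 2, Q(x) = 18; integrating factor μ = e^(2x).
(μ y)' = 18e^(2x) ⇒ μ y = 9e^(2x) + C.
Divide by μ: y = 9 + Ce^(-2x).


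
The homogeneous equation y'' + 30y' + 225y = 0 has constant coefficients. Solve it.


Characteristic equation: r² + 30r + 225 = 0, i.e. (r + 15)² = 0.
Repeated root r = -15; include an x factor for the second linearly independent solution.
General solution: y = (C₁ + C₂x)e^(-15x).


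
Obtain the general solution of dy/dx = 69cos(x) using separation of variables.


g(y) = 1, so integrate directly: y = ∫ 69cos(x) dx = 69sin(x) + C.


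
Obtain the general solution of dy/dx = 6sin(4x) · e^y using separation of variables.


Separate: e^(-y) dy = 6sin(4x) dx.
Integrate: -e^(-y) = -(3/2)cos(4x) + C₀.
Rearrange: e^(-y) = (3/2)cos(4x) + C.


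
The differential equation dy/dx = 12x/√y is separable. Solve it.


Separate: √y dy = 12x dx.
Integrate: (2/3)y^(3/2) = 6x² + C.


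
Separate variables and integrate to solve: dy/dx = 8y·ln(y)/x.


Separate: dy/[y ln(y)] = 8 dx/x.
Substitute u = ln(y): du/u = 8 dx/x.
Integrate: ln|ln(y)| = 8ln|x| + C₀, hence ln(y) = C·x^8.


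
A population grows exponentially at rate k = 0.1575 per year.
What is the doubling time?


Exponential growth: P(t) = P₀ e^(0.1575t). Set P(t)/P₀ = 2: e^(0.1575t) = 2.
Solve: t = ln(2)/0.1575 ≈ 4.40 years.


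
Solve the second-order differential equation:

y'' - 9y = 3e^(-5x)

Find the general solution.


Characteristic roots of r² - 9 = 0 are -3, 3.
y_h = C₁e^(-3x) + C₂e^(3x).
Forcing exponent -5 is not a characteristic root; try y_p = Ae^(-5x).
Substitute: A·(25 + (0)·-5 + (-9)) = A·16 = 3, so A = 3/16.
General solution: y = C₁e^(-3x) + C₂e^(3x) + (3/16)e^(-5x).


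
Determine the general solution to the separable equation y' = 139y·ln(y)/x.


Separate: dy/[y ln(y)] = 139 dx/x.
Substitute u = ln(y): du/u = 139 dx/x.
Integrate: ln|ln(y)| = 139ln|x| + C₀, hence ln(y) = C·x^139.


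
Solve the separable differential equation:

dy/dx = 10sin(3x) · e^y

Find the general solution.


Separate: e^(-y) dy = 10sin(3x) dx.
Integrate: -e^(-y) = -(10/3)cos(3x) + C₀.
Rearrange: e^(-y) = (10/3)cos(3x) + C.


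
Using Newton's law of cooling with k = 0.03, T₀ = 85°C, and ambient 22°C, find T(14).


Newton's law: dT/dt = -k(T - T_a) has solution T(t) = T_a + (T₀ - T_a)e^(-kt).
Plug in T_a = 22, T₀ = 85, k = 0.03, t = 14: T(14) = 22 + (63)e^(-0.42) ≈ 63.4°C.


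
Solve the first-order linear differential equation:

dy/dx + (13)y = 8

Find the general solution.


P(x) = 13, Q(x) = 8; integrating factor μ = e^(13x).
(μ y)' = 8e^(13x) ⇒ μ y = (8/13)e^(13x) + C.
Divide by μ: y = 8/13 + Ce^(-13x).


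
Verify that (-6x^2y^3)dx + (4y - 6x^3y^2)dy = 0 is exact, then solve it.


Check exactness: ∂M/∂y = -18x^2y^2 and ∂N/∂x = -18x^2y^2; equal, so the equation is exact.
Integrate M with respect to x (treating y as constant): ∫M dx = -2x^3y^3 + h(y).
Differentiate w.r.t. y and set equal to N: the x-dependent terms already match, leaving h'(y) = 4y. Integrate: h(y) = 2y^2.
So F(x,y) = 2y^2 - 2x^3y^3.
General solution: 2y^2 - 2x^3y^3 = C.


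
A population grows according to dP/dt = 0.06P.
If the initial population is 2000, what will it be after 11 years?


The ODE dP/dt = 0.06P has solution P(t) = P(0)e^(0.06t).
Substitute P(0) = 2000 and t = 11: P(11) = 2000 e^(0.66) ≈ 3870.


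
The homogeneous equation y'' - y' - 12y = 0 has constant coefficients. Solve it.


Characteristic equation: r² - r - 12 = 0.
Factor: (r - 4)(r + 3) = 0 ⇒ r = 4, -3 (distinct real).
General solution: y = C₁e^(4x) + C₂e^(-3x).


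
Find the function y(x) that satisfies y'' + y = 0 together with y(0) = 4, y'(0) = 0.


Characteristic roots of r² + 1 = 0 are ±1i, so y = C₁cos(x) + C₂sin(x).
Apply y(0) = 4: C₁ = 4. Differentiate and apply y'(0) = 0: 1·C₂ = 0, so C₂ = 0.
Particular solution: y = 4cos(x).


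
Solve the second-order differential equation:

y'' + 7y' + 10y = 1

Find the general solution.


Characteristic roots of r² + 7r + 10 = 0 are -5, -2.
y_h = C₁e^(-5x) + C₂e^(-2x).
Constant forcing; try y_p = A. Then 10A = 1 ⇒ A = 1/10.
General solution: y = C₁e^(-5x) + C₂e^(-2x) + 1/10.


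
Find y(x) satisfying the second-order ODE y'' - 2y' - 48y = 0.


Characteristic equation: r² - 2r - 48 = 0.
Factor: (r + 6)(r - 8) = 0 ⇒ r = -6, 8 (distinct real).
General solution: y = C₁e^(-6x) + C₂e^(8x).


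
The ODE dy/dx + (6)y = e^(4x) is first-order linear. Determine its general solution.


P(x) = 6 ⇒ μ = e^(6x).
(μ y)' = e^(10x) ⇒ μ y = e^(10x)/10 + C.
Divide by μ: y = (1/10)e^(4x) + Ce^(-6x).


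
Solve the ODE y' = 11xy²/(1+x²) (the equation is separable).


Separate: dy/y² = 11x/(1+x²) dx.
Integrate LHS: ∫ dy/y² = -1/y.
Integrate RHS via u = 1+x²: (11/2)ln(1+x²) + C.
Result: -1/y = (11/2)ln(1+x²) + C.


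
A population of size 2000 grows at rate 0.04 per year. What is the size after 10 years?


The ODE dP/dt = 0.04P has solution P(t) = P(0)e^(0.04t).
Substitute P(0) = 2000 and t = 10: P(10) = 2000 e^(0.40) ≈ 2984.


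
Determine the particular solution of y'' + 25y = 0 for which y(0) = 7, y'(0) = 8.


Characteristic roots of r² + 25 = 0 are ±5i, so y = C₁cos(5x) + C₂sin(5x).
Apply y(0) = 7: C₁ = 7. Differentiate and apply y'(0) = 8: 5·C₂ = 8, so C₂ = 8/5.
Particular solution: y = 7cos(5x) + (8/5)sin(5x).


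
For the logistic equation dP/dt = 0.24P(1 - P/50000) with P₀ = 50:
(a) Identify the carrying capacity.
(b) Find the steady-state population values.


Logistic ODE dP/dt = 0.24P(1 - P/50000) has equilibria where dP/dt = 0, i.e. P = 0 or P = 50000.
The coefficient (1 - P/K) = 0 when P = K, identifying K = 50000 as the carrying capacity.
(a) K = 50000; (b) equilibria P = 0 and P = 50000.


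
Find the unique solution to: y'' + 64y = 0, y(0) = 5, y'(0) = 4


Characteristic roots of r² + 64 = 0 are ±8i, so y = C₁cos(8x) + C₂sin(8x).
Apply y(0) = 5: C₁ = 5. Differentiate and apply y'(0) = 4: 8·C₂ = 4, so C₂ = 1/2.
Particular solution: y = 5cos(8x) + (1/2)sin(8x).


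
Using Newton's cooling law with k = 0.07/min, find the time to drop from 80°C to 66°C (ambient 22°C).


From T(t) = T_a + (T₀ - T_a)e^(-kt), set T(t) = 66:
(66 - 22) / (80 - 22) = e^(-0.07t), so t = -ln(0.759)/0.07 ≈ 3.9 minutes.


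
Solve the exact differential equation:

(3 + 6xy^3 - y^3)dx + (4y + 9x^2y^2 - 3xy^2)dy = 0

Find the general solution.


Check exactness: ∂M/∂y = 18xy^2 - 3y^2 and ∂N/∂x = 18xy^2 - 3y^2; equal, so the equation is exact.
Integrate M with respect to x (treating y as constant): ∫M dx = 3x + 3x^2y^3 - xy^3 + h(y).
Differentiate w.r.t. y and set equal to N: the x-dependent terms already match, leaving h'(y) = 4y. Integrate: h(y) = 2y^2.
So F(x,y) = 3x + 2y^2 + 3x^2y^3 - xy^3.
General solution: 3x + 2y^2 + 3x^2y^3 - xy^3 = C.


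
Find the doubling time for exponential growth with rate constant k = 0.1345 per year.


Exponential growth: P(t) = P₀ e^(0.1345t). Set P(t)/P₀ = 2: e^(0.1345t) = 2.
Solve: t = ln(2)/0.1345 ≈ 5.15 years.


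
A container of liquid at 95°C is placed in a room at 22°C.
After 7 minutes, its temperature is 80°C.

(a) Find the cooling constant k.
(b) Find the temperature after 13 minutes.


Newton's law: T(t) = T_a + (T₀ - T_a)e^(-kt).
(a) Use T(7) = 80: (80 - 22)/(95 - 22) = e^(-k·7), so k = -ln(0.795)/7 ≈ 0.0329.
(b) Apply k to t = 13: T(13) = 22 + (73)e^(-0.427) ≈ 69.6°C.


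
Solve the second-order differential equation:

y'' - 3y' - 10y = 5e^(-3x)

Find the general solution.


Characteristic roots of r² - 3r - 10 = 0 are 5, -2.
y_h = C₁e^(5x) + C₂e^(-2x).
Forcing exponent -3 is not a characteristic root; try y_p = Ae^(-3x).
Substitute: A·(9 + (-3)·-3 + (-10)) = A·8 = 5, so A = 5/8.
General solution: y = C₁e^(5x) + C₂e^(-2x) + (5/8)e^(-3x).


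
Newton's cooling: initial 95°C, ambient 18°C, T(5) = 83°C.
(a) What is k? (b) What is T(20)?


Newton's law: T(t) = T_a + (T₀ - T_a)e^(-kt).
(a) Use T(5) = 83: (83 - 18)/(95 - 18) = e^(-k·5), so k = -ln(0.844)/5 ≈ 0.0339.
(b) Apply k to t = 20: T(20) = 18 + (77)e^(-0.678) ≈ 57.1°C.


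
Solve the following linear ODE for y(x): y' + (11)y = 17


P(x) = 11, Q(x) = 17; integrating factor μ = e^(11x).
(μ y)' = 17e^(11x) ⇒ μ y = (17/11)e^(11x) + C.
Divide by μ: y = 17/11 + Ce^(-11x).


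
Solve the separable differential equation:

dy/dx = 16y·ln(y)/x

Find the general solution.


Separate: dy/[y ln(y)] = 16 dx/x.
Substitute u = ln(y): du/u = 16 dx/x.
Integrate: ln|ln(y)| = 16ln|x| + C₀, hence ln(y) = C·x^16.


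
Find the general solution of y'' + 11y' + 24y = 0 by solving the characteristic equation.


Characteristic equation: r² + 11r + 24 = 0.
Factor: (r + 8)(r + 3) = 0 ⇒ r = -8, -3 (distinct real).
General solution: y = C₁e^(-8x) + C₂e^(-3x).


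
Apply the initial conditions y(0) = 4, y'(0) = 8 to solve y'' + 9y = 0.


Characteristic roots of r² + 9 = 0 are ±3i, so y = C₁cos(3x) + C₂sin(3x).
Apply y(0) = 4: C₁ = 4. Differentiate and apply y'(0) = 8: 3·C₂ = 8, so C₂ = 8/3.
Particular solution: y = 4cos(3x) + (8/3)sin(3x).


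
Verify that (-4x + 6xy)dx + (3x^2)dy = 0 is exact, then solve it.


Check exactness: ∂M/∂y = 6x and ∂N/∂x = 6x; equal, so the equation is exact.
Integrate M with respect to x (treating y as constant): ∫M dx = -2x^2 + 3x^2y + h(y).
Differentiate w.r.t. y and set equal to N: all terms match, so h'(y) = 0 and h is a constant absorbed into C.
General solution: -2x^2 + 3x^2y = C.


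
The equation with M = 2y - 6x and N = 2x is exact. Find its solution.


Check exactness: ∂M/∂y = 2 and ∂N/∂x = 2; equal, so the equation is exact.
Integrate M with respect to x (treating y as constant): ∫M dx = 2xy - 3x^2 + h(y).
Differentiate w.r.t. y and set equal to N: all terms match, so h'(y) = 0 and h is a constant absorbed into C.
General solution: 2xy - 3x^2 = C.
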